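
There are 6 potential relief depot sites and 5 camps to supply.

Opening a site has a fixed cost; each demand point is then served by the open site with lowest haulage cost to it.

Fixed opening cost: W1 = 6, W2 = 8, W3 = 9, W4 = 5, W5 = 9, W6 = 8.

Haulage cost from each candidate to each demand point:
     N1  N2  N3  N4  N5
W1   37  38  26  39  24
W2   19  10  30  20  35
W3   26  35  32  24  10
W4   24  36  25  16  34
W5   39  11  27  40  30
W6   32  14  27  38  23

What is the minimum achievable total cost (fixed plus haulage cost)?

102

Open {W2, W3, W4}: assign each demand point to its cheapest open site.
  N1→W2 19, N2→W2 10, N3→W4 25, N4→W4 16, N5→W3 10
  haulage cost 80, fixed 22 → total 102.
Compare {W2, W3}: haulage cost 89 + fixed 17 = 106.
Compare {W1, W2, W3}: haulage cost 85 + fixed 23 = 108.
Compare {W1, W2, W3, W4}: haulage cost 80 + fixed 28 = 108.
All other subsets cost ≥ 106. Minimum total cost: 102.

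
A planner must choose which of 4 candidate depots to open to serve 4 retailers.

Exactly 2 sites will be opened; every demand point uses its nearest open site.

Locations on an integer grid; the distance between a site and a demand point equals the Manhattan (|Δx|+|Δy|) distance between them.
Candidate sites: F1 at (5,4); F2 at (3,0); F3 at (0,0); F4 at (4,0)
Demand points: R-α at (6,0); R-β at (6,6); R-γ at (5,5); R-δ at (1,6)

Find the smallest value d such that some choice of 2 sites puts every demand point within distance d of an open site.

6

Open {F1, F2}.
  Farthest demand point is R-δ at distance 6 (to F1); all others are ≤ 6.
With {F1, F3} the worst case is 6.
With {F1, F4} the worst case is 6.
No size-2 selection achieves below 6.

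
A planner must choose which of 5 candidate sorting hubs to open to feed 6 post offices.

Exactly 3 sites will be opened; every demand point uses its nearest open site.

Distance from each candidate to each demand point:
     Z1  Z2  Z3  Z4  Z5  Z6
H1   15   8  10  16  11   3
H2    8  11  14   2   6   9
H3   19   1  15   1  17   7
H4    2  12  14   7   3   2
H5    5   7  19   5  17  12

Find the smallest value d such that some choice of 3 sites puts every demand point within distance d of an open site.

Open {H1, H2, H3}.
  Farthest demand point is Z3 at distance 10 (to H1); all others are ≤ 10.
With {H1, H2, H4} the worst case is 10.
With {H1, H2, H5} the worst case is 10.
No size-3 selection achieves below 10.

10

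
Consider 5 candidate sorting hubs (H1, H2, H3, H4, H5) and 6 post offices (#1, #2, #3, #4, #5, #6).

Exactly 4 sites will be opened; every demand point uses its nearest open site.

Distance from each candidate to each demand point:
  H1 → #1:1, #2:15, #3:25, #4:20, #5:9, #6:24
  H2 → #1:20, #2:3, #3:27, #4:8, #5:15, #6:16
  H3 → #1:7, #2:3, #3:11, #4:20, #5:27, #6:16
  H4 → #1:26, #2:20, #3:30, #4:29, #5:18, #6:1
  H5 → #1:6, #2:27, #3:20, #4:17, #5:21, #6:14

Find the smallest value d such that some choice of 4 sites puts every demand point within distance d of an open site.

11

Open {H1, H2, H3, H4}.
  Farthest demand point is #3 at distance 11 (to H3); all others are ≤ 11.
With {H1, H2, H3, H5} the worst case is 14.
With {H2, H3, H4, H5} the worst case is 15.
No size-4 selection achieves below 11.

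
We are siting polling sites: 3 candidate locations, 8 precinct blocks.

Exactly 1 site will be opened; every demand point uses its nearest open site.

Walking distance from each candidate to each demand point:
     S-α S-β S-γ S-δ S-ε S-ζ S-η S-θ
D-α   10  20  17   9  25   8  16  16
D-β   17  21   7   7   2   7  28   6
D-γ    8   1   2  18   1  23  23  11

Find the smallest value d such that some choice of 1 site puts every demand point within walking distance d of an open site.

Open {D-γ}.
  Farthest demand point is S-ζ at walking distance 23 (to D-γ); all others are ≤ 23.
With {D-α} the worst case is 25.
With {D-β} the worst case is 28.
No size-1 selection achieves below 23.

23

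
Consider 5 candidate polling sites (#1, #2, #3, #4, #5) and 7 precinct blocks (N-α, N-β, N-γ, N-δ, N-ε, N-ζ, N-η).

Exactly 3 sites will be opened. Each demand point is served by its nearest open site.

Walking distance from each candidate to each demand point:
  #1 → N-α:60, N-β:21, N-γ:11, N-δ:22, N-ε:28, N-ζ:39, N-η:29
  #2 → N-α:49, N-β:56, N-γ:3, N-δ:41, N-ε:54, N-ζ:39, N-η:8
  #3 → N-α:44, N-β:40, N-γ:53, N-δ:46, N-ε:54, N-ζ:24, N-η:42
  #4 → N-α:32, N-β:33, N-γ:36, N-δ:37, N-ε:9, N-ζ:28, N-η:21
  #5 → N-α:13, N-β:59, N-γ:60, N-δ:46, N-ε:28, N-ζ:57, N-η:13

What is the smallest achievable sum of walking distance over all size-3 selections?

Open {#1, #4, #5}.
  N-α→#5 13, N-β→#1 21, N-γ→#1 11, N-δ→#1 22, N-ε→#4 9, N-ζ→#4 28, N-η→#5 13  ⇒ total 117.
Compare {#1, #2, #4}: total 123.
Compare {#2, #4, #5}: total 131.
No size-3 selection does better; minimum is 117.

117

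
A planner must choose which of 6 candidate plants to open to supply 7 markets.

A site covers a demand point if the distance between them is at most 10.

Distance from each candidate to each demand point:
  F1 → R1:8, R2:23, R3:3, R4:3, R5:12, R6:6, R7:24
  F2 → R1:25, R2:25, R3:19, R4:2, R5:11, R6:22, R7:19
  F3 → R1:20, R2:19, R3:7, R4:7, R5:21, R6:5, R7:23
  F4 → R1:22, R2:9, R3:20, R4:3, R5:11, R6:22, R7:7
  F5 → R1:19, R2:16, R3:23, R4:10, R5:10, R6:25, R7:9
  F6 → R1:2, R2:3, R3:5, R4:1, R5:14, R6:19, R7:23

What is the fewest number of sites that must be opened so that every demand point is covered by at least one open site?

Coverage sets (demand points within 10 of each site):
  F1: {R1, R3, R4, R6}
  F2: {R4}
  F3: {R3, R4, R6}
  F4: {R2, R4, R7}
  F5: {R4, R5, R7}
  F6: {R1, R2, R3, R4}
No 2 sites suffice: every size-2 union leaves at least one demand point uncovered.
But {F1, F4, F5} covers everything, so the minimum is 3.

3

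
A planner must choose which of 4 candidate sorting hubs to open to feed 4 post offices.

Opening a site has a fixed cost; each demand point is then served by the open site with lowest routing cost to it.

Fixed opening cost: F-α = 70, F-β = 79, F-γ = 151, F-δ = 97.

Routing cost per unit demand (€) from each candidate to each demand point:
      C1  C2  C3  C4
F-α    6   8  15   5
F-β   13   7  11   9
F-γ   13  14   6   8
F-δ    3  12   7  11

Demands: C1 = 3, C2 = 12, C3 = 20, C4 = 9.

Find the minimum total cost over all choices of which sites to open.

457

Open {F-α, F-δ}: assign each demand point to its cheapest open site.
  C1→F-δ 3×3=9, C2→F-α 12×8=96, C3→F-δ 20×7=140, C4→F-α 9×5=45
  routing cost 290, fixed 167 → total 457.
Compare {F-δ}: routing cost 392 + fixed 97 = 489.
Compare {F-β, F-δ}: routing cost 314 + fixed 176 = 490.
Compare {F-α, F-γ}: routing cost 279 + fixed 221 = 500.
All other subsets cost ≥ 489. Minimum total cost: 457.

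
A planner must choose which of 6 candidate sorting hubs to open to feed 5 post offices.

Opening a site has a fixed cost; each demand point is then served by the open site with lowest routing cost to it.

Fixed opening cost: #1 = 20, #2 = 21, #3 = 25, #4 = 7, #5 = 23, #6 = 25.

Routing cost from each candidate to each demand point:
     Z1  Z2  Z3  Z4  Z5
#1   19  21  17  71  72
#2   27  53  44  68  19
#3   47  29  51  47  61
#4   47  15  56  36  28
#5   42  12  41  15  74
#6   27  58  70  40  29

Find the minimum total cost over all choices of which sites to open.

141

Open {#1, #4, #5}: assign each demand point to its cheapest open site.
  Z1→#1 19, Z2→#5 12, Z3→#1 17, Z4→#5 15, Z5→#4 28
  routing cost 91, fixed 50 → total 141.
Compare {#1, #4}: routing cost 115 + fixed 27 = 142.
Compare {#1, #2, #5}: routing cost 82 + fixed 64 = 146.
Compare {#1, #2, #4, #5}: routing cost 82 + fixed 71 = 153.
All other subsets cost ≥ 142. Minimum total cost: 141.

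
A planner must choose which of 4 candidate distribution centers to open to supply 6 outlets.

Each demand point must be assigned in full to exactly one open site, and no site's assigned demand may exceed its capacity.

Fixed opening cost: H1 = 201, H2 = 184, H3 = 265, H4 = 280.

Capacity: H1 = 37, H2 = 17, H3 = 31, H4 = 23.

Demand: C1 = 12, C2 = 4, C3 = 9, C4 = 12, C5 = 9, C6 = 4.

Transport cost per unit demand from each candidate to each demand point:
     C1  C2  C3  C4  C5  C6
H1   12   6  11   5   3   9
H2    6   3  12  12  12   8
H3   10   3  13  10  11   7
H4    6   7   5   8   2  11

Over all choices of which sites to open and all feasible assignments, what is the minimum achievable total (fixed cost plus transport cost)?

691

Open {H1, H2}; cheapest assignment that respects the capacities:
  H1 (cap 37, load 34): C3, C4, C5, C6 — cost 9×11 + 12×5 + 9×3 + 4×9 = 222
  H2 (cap 17, load 16): C1, C2 — cost 12×6 + 4×3 = 84
  Shipping 306, fixed 385 → total 691.
  Any other capacity-feasible assignment to {H1, H2} ships for at least 306.
Compare {H1, H4}: its best feasible assignment gives total 745.
Compare {H1, H3}: its best feasible assignment gives total 812.
Every other set of open sites that can feasibly serve all demand totals ≥ 745 even under its best assignment. Minimum: 691.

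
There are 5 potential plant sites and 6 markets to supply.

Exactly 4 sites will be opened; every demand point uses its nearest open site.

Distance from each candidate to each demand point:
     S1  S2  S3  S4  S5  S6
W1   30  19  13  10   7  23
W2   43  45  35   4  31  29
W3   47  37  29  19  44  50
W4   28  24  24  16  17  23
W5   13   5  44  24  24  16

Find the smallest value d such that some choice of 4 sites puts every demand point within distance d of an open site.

Open {W1, W2, W3, W5}.
  Farthest demand point is S6 at distance 16 (to W5); all others are ≤ 16.
With {W1, W2, W4, W5} the worst case is 16.
With {W1, W3, W4, W5} the worst case is 16.
No size-4 selection achieves below 16.

16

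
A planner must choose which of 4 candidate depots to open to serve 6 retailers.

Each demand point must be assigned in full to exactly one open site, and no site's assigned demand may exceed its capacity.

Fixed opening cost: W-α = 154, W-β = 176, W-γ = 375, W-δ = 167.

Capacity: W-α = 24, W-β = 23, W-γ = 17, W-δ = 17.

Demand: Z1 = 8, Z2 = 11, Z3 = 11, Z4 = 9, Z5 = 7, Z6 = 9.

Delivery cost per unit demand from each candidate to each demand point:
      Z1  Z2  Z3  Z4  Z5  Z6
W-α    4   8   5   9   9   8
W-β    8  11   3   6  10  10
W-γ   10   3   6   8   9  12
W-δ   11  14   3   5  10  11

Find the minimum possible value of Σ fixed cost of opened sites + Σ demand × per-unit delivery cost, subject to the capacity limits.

855

Open {W-α, W-β, W-δ}; cheapest assignment that respects the capacities:
  W-α (cap 24, load 19): Z1, Z2 — cost 8×4 + 11×8 = 120
  W-β (cap 23, load 20): Z3, Z6 — cost 11×3 + 9×10 = 123
  W-δ (cap 17, load 16): Z4, Z5 — cost 9×5 + 7×10 = 115
  Shipping 358, fixed 497 → total 855.
  Any other capacity-feasible assignment to {W-α, W-β, W-δ} ships for at least 358.
Compare {W-α, W-β, W-γ}: its best feasible assignment gives total 992.
Compare {W-α, W-γ, W-δ}: its best feasible assignment gives total 1142.
Every other set of open sites that can feasibly serve all demand totals ≥ 992 even under its best assignment. Minimum: 855.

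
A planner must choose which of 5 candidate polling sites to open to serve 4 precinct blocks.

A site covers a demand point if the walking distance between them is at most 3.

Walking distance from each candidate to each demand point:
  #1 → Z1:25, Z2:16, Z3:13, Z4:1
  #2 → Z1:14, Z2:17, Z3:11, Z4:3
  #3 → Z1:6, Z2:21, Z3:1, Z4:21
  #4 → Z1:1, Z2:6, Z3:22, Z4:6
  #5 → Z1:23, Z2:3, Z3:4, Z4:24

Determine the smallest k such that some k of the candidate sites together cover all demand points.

Coverage sets (demand points within 3 of each site):
  #1: {Z4}
  #2: {Z4}
  #3: {Z3}
  #4: {Z1}
  #5: {Z2}
No 3 sites suffice: every size-3 union leaves at least one demand point uncovered.
But {#1, #3, #4, #5} covers everything, so the minimum is 4.

4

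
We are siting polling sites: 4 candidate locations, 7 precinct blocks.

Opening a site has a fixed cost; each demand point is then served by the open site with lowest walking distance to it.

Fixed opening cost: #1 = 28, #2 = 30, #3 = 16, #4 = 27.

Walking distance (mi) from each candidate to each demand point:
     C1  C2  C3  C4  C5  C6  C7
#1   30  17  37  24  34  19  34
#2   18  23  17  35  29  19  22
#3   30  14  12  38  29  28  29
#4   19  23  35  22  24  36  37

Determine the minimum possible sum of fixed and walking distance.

Open {#3, #4}: assign each demand point to its cheapest open site.
  C1→#4 19, C2→#3 14, C3→#3 12, C4→#4 22, C5→#4 24, C6→#3 28, C7→#3 29
  walking distance 148, fixed 43 → total 191.
Compare {#2}: walking distance 163 + fixed 30 = 193.
Compare {#2, #3}: walking distance 149 + fixed 46 = 195.
Compare {#3}: walking distance 180 + fixed 16 = 196.
All other subsets cost ≥ 193. Minimum total cost: 191.

191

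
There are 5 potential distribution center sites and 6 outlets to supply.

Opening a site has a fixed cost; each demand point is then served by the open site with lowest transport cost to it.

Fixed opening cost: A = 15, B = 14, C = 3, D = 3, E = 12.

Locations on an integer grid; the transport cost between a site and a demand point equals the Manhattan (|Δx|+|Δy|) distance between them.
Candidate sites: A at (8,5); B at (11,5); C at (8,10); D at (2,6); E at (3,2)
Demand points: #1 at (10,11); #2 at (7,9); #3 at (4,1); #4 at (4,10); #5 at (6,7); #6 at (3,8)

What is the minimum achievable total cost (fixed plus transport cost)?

Open {C, D}: assign each demand point to its cheapest open site.
  #1→C 3, #2→C 2, #3→D 7, #4→C 4, #5→C 5, #6→D 3
  transport cost 24, fixed 6 → total 30.
Compare {C}: transport cost 34 + fixed 3 = 37.
Compare {C, E}: transport cost 22 + fixed 15 = 37.
Compare {C, D, E}: transport cost 19 + fixed 18 = 37.
All other subsets cost ≥ 37. Minimum total cost: 30.

30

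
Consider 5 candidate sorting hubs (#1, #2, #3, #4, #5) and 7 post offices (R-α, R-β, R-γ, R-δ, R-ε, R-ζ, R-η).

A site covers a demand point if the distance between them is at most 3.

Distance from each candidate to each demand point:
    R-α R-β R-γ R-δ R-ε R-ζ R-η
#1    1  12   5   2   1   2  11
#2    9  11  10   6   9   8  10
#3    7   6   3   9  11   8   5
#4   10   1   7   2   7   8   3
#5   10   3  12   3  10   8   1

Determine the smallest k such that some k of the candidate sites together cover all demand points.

Coverage sets (demand points within 3 of each site):
  #1: {R-α, R-δ, R-ε, R-ζ}
  #2: {}
  #3: {R-γ}
  #4: {R-β, R-δ, R-η}
  #5: {R-β, R-δ, R-η}
No 2 sites suffice: every size-2 union leaves at least one demand point uncovered.
But {#1, #3, #4} covers everything, so the minimum is 3.

3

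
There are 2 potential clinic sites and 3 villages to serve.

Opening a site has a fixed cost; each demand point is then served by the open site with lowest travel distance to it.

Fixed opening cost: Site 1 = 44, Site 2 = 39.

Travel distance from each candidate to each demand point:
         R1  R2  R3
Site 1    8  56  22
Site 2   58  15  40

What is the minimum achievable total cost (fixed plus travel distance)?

128

Open {Site 1, Site 2}: assign each demand point to its cheapest open site.
  R1→Site 1 8, R2→Site 2 15, R3→Site 1 22
  travel distance 45, fixed 83 → total 128.
Compare {Site 1}: travel distance 86 + fixed 44 = 130.
Compare {Site 2}: travel distance 113 + fixed 39 = 152.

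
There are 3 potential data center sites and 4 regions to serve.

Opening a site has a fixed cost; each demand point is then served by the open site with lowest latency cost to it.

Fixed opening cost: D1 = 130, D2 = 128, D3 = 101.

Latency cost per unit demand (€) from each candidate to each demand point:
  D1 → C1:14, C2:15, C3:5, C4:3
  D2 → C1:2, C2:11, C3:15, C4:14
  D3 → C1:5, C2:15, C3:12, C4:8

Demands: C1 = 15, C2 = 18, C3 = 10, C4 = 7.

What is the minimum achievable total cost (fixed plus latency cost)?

557

Open {D1, D2}: assign each demand point to its cheapest open site.
  C1→D2 15×2=30, C2→D2 18×11=198, C3→D1 10×5=50, C4→D1 7×3=21
  latency cost 299, fixed 258 → total 557.
Compare {D2}: latency cost 476 + fixed 128 = 604.
Compare {D3}: latency cost 521 + fixed 101 = 622.
Compare {D2, D3}: latency cost 404 + fixed 229 = 633.
All other subsets cost ≥ 604. Minimum total cost: 557.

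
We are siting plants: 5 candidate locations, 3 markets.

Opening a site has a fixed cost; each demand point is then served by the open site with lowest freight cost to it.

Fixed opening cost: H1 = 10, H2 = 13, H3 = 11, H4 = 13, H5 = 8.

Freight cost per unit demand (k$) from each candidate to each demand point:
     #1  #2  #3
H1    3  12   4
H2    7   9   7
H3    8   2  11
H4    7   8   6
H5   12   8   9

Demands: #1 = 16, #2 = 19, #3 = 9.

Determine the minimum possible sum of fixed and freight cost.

Open {H1, H3}: assign each demand point to its cheapest open site.
  #1→H1 16×3=48, #2→H3 19×2=38, #3→H1 9×4=36
  freight cost 122, fixed 21 → total 143.
Compare {H1, H3, H5}: freight cost 122 + fixed 29 = 151.
Compare {H1, H2, H3}: freight cost 122 + fixed 34 = 156.
Compare {H1, H3, H4}: freight cost 122 + fixed 34 = 156.
All other subsets cost ≥ 151. Minimum total cost: 143.

143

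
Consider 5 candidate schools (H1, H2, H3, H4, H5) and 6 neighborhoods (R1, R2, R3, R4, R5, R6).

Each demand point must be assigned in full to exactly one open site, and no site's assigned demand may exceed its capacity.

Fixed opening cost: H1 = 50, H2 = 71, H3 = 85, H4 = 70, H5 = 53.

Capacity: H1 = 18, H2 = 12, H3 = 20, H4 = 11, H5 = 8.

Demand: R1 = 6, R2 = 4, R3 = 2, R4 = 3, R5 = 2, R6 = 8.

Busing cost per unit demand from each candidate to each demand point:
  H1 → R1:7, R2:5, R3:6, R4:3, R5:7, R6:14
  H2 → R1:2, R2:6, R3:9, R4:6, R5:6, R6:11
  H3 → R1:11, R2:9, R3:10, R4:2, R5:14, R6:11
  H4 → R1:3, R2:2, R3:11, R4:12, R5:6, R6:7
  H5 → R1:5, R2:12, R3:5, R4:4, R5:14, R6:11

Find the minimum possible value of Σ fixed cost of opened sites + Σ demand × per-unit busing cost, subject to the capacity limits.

Open {H1, H4}; cheapest assignment that respects the capacities:
  H1 (cap 18, load 15): R1, R2, R3, R4 — cost 6×7 + 4×5 + 2×6 + 3×3 = 83
  H4 (cap 11, load 10): R5, R6 — cost 2×6 + 8×7 = 68
  Shipping 151, fixed 120 → total 271.
  Any other capacity-feasible assignment to {H1, H4} ships for at least 151.
Compare {H1, H5}: its best feasible assignment gives total 288.
Compare {H1, H2}: its best feasible assignment gives total 298.
Every other set of open sites that can feasibly serve all demand totals ≥ 288 even under its best assignment. Minimum: 271.

271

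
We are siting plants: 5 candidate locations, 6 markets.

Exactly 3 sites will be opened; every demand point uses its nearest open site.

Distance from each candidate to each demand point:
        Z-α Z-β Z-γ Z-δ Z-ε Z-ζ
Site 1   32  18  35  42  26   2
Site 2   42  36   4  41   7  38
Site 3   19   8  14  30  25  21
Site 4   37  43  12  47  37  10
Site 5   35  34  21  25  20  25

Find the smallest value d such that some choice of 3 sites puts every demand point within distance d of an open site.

25

Open {Site 1, Site 3, Site 5}.
  Farthest demand point is Z-δ at distance 25 (to Site 5); all others are ≤ 25.
With {Site 2, Site 3, Site 5} the worst case is 25.
With {Site 3, Site 4, Site 5} the worst case is 25.
No size-3 selection achieves below 25.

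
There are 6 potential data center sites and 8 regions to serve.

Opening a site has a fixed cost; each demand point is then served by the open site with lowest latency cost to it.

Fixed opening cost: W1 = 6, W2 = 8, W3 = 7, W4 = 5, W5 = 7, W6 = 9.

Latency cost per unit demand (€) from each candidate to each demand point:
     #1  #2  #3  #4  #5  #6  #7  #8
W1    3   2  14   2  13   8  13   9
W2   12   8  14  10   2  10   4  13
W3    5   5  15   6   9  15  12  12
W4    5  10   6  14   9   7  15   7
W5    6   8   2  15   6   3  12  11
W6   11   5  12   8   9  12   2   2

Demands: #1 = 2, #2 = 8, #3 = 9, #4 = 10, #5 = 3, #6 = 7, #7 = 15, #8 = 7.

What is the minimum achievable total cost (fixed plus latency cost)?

Open {W1, W2, W5, W6}: assign each demand point to its cheapest open site.
  #1→W1 2×3=6, #2→W1 8×2=16, #3→W5 9×2=18, #4→W1 10×2=20, #5→W2 3×2=6, #6→W5 7×3=21, #7→W6 15×2=30, #8→W6 7×2=14
  latency cost 131, fixed 30 → total 161.
Compare {W1, W5, W6}: latency cost 143 + fixed 22 = 165.
Compare {W1, W2, W4, W5, W6}: latency cost 131 + fixed 35 = 166.
Compare {W1, W2, W3, W5, W6}: latency cost 131 + fixed 37 = 168.
All other subsets cost ≥ 165. Minimum total cost: 161.

161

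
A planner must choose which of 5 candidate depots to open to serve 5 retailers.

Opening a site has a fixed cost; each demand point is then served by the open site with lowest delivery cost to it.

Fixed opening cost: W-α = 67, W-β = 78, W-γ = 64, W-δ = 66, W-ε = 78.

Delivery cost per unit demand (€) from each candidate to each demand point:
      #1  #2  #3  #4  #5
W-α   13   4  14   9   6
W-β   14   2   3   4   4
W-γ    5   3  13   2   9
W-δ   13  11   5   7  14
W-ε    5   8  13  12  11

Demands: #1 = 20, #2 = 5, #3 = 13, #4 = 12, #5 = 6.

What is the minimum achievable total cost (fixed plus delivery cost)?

339

Open {W-β, W-γ}: assign each demand point to its cheapest open site.
  #1→W-γ 20×5=100, #2→W-β 5×2=10, #3→W-β 13×3=39, #4→W-γ 12×2=24, #5→W-β 6×4=24
  delivery cost 197, fixed 142 → total 339.
Compare {W-β, W-ε}: delivery cost 221 + fixed 156 = 377.
Compare {W-γ, W-δ}: delivery cost 258 + fixed 130 = 388.
Compare {W-β, W-γ, W-δ}: delivery cost 197 + fixed 208 = 405.
All other subsets cost ≥ 377. Minimum total cost: 339.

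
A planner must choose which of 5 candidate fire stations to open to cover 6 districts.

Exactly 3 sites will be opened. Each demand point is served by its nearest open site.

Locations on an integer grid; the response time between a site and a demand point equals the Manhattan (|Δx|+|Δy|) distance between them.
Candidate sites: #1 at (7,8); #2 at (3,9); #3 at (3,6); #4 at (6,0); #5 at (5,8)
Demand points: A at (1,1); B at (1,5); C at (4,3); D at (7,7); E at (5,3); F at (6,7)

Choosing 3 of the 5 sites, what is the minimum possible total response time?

20

Open {#1, #3, #4}.
  A→#4 6, B→#3 3, C→#3 4, D→#1 1, E→#4 4, F→#1 2  ⇒ total 20.
Compare {#1, #2, #3}: total 22.
Compare {#1, #3, #5}: total 22.
No size-3 selection does better; minimum is 20.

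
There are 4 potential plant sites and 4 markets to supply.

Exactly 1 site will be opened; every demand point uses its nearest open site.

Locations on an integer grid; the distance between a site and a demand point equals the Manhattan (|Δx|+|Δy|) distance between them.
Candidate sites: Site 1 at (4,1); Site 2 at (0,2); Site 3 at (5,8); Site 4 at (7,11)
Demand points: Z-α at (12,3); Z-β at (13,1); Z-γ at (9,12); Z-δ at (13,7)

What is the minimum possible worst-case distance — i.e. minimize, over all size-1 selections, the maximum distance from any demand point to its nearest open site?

Open {Site 3}.
  Farthest demand point is Z-β at distance 15 (to Site 3); all others are ≤ 15.
With {Site 1} the worst case is 16.
With {Site 4} the worst case is 16.
No size-1 selection achieves below 15.

15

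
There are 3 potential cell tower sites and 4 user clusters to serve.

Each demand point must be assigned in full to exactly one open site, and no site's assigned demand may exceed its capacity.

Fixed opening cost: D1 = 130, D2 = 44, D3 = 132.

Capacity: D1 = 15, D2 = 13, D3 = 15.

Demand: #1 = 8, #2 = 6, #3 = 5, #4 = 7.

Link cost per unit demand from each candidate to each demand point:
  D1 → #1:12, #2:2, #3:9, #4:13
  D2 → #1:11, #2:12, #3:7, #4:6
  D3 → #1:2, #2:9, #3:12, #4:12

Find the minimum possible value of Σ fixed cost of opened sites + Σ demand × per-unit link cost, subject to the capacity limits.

323

Open {D2, D3}; cheapest assignment that respects the capacities:
  D2 (cap 13, load 12): #3, #4 — cost 5×7 + 7×6 = 77
  D3 (cap 15, load 14): #1, #2 — cost 8×2 + 6×9 = 70
  Shipping 147, fixed 176 → total 323.
  Any other capacity-feasible assignment to {D2, D3} ships for at least 147.
Compare {D1, D2}: its best feasible assignment gives total 359.
Compare {D1, D2, D3}: its best feasible assignment gives total 411.
Every other set of open sites that can feasibly serve all demand totals ≥ 359 even under its best assignment. Minimum: 323.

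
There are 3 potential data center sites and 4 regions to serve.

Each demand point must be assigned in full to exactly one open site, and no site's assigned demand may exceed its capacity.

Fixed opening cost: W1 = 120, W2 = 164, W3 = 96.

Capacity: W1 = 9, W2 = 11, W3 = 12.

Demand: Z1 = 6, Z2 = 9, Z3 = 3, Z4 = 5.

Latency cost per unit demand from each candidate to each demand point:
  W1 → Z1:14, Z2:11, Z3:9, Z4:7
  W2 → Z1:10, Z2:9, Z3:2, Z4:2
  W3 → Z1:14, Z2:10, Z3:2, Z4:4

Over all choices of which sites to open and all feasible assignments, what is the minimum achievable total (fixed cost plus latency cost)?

426

Open {W2, W3}; cheapest assignment that respects the capacities:
  W2 (cap 11, load 11): Z1, Z4 — cost 6×10 + 5×2 = 70
  W3 (cap 12, load 12): Z2, Z3 — cost 9×10 + 3×2 = 96
  Shipping 166, fixed 260 → total 426.
  Any other capacity-feasible assignment to {W2, W3} ships for at least 166.
Compare {W1, W2, W3}: its best feasible assignment gives total 546.
Every other set of open sites that can feasibly serve all demand totals ≥ 546 even under its best assignment. Minimum: 426.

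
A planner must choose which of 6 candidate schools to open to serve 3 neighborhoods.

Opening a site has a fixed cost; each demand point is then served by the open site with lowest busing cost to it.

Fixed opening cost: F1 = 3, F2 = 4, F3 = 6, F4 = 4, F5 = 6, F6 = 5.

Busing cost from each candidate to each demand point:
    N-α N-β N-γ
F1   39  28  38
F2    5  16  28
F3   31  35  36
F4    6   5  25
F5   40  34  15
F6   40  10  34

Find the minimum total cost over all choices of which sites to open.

Open {F4, F5}: assign each demand point to its cheapest open site.
  N-α→F4 6, N-β→F4 5, N-γ→F5 15
  busing cost 26, fixed 10 → total 36.
Compare {F1, F4, F5}: busing cost 26 + fixed 13 = 39.
Compare {F2, F4, F5}: busing cost 25 + fixed 14 = 39.
Compare {F4}: busing cost 36 + fixed 4 = 40.
All other subsets cost ≥ 39. Minimum total cost: 36.

36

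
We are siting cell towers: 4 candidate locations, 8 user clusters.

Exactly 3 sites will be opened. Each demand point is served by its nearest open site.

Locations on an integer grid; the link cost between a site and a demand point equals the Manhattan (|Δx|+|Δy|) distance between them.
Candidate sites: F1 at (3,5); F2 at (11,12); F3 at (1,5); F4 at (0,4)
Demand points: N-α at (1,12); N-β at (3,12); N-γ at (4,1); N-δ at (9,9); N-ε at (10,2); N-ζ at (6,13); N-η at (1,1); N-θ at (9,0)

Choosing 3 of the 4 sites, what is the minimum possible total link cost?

Open {F1, F2, F3}.
  N-α→F3 7, N-β→F1 7, N-γ→F1 5, N-δ→F2 5, N-ε→F1 10, N-ζ→F2 6, N-η→F3 4, N-θ→F1 11  ⇒ total 55.
Compare {F1, F2, F4}: total 57.
Compare {F2, F3, F4}: total 61.
No size-3 selection does better; minimum is 55.

55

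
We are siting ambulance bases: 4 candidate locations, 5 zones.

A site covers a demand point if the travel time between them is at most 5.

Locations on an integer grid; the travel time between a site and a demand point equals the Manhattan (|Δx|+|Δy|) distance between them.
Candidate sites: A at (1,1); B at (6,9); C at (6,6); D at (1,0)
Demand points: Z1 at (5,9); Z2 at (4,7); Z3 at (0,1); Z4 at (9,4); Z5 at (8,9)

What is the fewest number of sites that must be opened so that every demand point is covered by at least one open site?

2

Coverage sets (demand points within 5 of each site):
  A: {Z3}
  B: {Z1, Z2, Z5}
  C: {Z1, Z2, Z4, Z5}
  D: {Z3}
No single site covers all 5 demand points.
But {A, C} covers everything, so the minimum is 2.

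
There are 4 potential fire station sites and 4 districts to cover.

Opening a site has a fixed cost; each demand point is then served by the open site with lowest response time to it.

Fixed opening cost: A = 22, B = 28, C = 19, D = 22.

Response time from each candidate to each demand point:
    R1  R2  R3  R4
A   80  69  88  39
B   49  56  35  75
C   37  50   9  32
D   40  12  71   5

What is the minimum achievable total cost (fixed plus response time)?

Open {C, D}: assign each demand point to its cheapest open site.
  R1→C 37, R2→D 12, R3→C 9, R4→D 5
  response time 63, fixed 41 → total 104.
Compare {A, C, D}: response time 63 + fixed 63 = 126.
Compare {B, C, D}: response time 63 + fixed 69 = 132.
Compare {B, D}: response time 92 + fixed 50 = 142.
All other subsets cost ≥ 126. Minimum total cost: 104.

104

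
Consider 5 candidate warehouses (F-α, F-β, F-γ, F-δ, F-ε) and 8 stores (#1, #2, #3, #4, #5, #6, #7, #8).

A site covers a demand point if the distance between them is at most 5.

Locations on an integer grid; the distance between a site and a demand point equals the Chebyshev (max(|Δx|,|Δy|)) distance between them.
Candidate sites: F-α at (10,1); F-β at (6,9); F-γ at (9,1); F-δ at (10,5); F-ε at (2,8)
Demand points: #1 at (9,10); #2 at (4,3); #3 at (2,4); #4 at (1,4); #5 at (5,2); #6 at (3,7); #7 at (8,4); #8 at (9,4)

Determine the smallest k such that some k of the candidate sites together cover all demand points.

Coverage sets (demand points within 5 of each site):
  F-α: {#5, #7, #8}
  F-β: {#1, #3, #4, #6, #7, #8}
  F-γ: {#2, #5, #7, #8}
  F-δ: {#1, #5, #7, #8}
  F-ε: {#2, #3, #4, #6}
No single site covers all 8 demand points.
But {F-β, F-γ} covers everything, so the minimum is 2.

2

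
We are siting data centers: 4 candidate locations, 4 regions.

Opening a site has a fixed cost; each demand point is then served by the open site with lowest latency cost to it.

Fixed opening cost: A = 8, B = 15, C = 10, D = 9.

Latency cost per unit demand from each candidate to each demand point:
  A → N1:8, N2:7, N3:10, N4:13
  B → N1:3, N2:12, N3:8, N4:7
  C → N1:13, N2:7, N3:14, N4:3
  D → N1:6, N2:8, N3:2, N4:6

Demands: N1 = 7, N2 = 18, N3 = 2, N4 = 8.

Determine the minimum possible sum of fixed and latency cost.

209

Open {B, C, D}: assign each demand point to its cheapest open site.
  N1→B 7×3=21, N2→C 18×7=126, N3→D 2×2=4, N4→C 8×3=24
  latency cost 175, fixed 34 → total 209.
Compare {B, C}: latency cost 187 + fixed 25 = 212.
Compare {C, D}: latency cost 196 + fixed 19 = 215.
Compare {A, B, C, D}: latency cost 175 + fixed 42 = 217.
All other subsets cost ≥ 212. Minimum total cost: 209.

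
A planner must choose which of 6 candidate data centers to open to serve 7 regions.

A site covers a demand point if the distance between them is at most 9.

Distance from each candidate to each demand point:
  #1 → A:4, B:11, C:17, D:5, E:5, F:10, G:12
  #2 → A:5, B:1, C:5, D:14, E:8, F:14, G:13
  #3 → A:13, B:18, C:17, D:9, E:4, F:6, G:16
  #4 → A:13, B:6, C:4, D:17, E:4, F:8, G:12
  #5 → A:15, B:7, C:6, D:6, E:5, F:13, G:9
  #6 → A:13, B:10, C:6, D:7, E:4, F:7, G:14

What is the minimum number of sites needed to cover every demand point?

3

Coverage sets (demand points within 9 of each site):
  #1: {A, D, E}
  #2: {A, B, C, E}
  #3: {D, E, F}
  #4: {B, C, E, F}
  #5: {B, C, D, E, G}
  #6: {C, D, E, F}
No 2 sites suffice: every size-2 union leaves at least one demand point uncovered.
But {#1, #3, #5} covers everything, so the minimum is 3.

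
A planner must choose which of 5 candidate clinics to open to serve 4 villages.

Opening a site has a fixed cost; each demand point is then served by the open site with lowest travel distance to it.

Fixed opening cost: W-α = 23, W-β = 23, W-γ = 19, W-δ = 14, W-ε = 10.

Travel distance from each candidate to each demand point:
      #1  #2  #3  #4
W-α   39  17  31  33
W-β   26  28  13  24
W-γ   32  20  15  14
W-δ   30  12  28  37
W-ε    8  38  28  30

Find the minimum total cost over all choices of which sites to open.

Open {W-γ, W-ε}: assign each demand point to its cheapest open site.
  #1→W-ε 8, #2→W-γ 20, #3→W-γ 15, #4→W-γ 14
  travel distance 57, fixed 29 → total 86.
Compare {W-γ, W-δ, W-ε}: travel distance 49 + fixed 43 = 92.
Compare {W-γ}: travel distance 81 + fixed 19 = 100.
Compare {W-δ, W-ε}: travel distance 78 + fixed 24 = 102.
All other subsets cost ≥ 92. Minimum total cost: 86.

86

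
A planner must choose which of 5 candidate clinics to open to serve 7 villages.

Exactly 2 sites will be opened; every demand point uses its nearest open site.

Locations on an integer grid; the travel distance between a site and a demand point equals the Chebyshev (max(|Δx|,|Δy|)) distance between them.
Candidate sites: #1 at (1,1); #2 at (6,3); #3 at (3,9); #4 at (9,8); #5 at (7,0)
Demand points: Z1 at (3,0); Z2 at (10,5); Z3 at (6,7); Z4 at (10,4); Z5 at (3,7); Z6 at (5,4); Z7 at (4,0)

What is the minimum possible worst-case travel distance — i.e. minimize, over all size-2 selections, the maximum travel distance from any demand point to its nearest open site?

Open {#1, #2}.
  Farthest demand point is Z2 at travel distance 4 (to #2); all others are ≤ 4.
With {#2, #3} the worst case is 4.
With {#2, #4} the worst case is 4.
No size-2 selection achieves below 4.

4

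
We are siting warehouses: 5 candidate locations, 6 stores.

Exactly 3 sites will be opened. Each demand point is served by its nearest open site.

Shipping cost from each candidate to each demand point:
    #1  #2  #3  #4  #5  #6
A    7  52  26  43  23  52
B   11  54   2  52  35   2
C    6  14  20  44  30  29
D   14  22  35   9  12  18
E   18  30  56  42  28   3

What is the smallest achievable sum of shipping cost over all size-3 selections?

45

Open {B, C, D}.
  #1→C 6, #2→C 14, #3→B 2, #4→D 9, #5→D 12, #6→B 2  ⇒ total 45.
Compare {A, B, D}: total 54.
Compare {B, D, E}: total 58.
No size-3 selection does better; minimum is 45.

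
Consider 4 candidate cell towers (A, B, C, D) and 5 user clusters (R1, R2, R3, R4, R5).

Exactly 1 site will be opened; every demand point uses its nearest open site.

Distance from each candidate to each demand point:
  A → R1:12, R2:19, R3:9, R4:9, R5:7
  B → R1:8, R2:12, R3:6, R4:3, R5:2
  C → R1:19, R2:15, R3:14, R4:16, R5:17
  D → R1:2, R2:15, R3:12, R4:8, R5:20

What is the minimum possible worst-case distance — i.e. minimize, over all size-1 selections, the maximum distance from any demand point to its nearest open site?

Open {B}.
  Farthest demand point is R2 at distance 12 (to B); all others are ≤ 12.
With {A} the worst case is 19.
With {C} the worst case is 19.
No size-1 selection achieves below 12.

12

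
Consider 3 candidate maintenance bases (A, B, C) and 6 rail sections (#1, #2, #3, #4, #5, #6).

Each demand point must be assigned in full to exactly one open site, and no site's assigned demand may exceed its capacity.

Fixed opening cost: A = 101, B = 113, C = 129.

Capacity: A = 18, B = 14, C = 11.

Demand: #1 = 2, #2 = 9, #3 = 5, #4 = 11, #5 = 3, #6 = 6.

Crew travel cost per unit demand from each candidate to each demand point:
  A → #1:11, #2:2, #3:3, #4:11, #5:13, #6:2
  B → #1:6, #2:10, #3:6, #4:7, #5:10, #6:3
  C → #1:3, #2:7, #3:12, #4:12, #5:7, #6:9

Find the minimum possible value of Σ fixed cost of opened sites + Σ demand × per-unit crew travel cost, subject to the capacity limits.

Open {A, B, C}; cheapest assignment that respects the capacities:
  A (cap 18, load 14): #2, #3 — cost 9×2 + 5×3 = 33
  B (cap 14, load 11): #4 — cost 11×7 = 77
  C (cap 11, load 11): #1, #5, #6 — cost 2×3 + 3×7 + 6×9 = 81
  Shipping 191, fixed 343 → total 534.
  Any other capacity-feasible assignment to {A, B, C} ships for at least 191.
Total demand is 36 and no other set of sites has combined capacity ≥ 36, so {A, B, C} is the only feasible choice of open sites. Minimum: 534.

534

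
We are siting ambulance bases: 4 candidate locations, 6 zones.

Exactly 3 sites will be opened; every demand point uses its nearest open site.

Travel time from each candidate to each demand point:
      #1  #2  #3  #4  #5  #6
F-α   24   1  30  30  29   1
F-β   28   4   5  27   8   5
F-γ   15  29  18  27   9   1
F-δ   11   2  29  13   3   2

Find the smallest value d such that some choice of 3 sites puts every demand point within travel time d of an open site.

13

Open {F-α, F-β, F-δ}.
  Farthest demand point is #4 at travel time 13 (to F-δ); all others are ≤ 13.
With {F-β, F-γ, F-δ} the worst case is 13.
With {F-α, F-γ, F-δ} the worst case is 18.
No size-3 selection achieves below 13.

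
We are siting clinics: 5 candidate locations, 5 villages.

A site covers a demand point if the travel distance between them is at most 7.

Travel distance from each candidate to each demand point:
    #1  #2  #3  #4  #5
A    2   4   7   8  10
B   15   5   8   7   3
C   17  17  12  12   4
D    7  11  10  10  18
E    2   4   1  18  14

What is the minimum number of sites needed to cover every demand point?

2

Coverage sets (demand points within 7 of each site):
  A: {#1, #2, #3}
  B: {#2, #4, #5}
  C: {#5}
  D: {#1}
  E: {#1, #2, #3}
No single site covers all 5 demand points.
But {A, B} covers everything, so the minimum is 2.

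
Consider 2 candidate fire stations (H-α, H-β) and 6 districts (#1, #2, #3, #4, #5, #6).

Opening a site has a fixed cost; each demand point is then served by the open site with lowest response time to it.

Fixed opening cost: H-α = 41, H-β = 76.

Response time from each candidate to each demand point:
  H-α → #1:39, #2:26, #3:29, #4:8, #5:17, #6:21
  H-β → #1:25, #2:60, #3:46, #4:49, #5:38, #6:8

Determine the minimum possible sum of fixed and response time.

181

Open {H-α}: assign each demand point to its cheapest open site.
  #1→H-α 39, #2→H-α 26, #3→H-α 29, #4→H-α 8, #5→H-α 17, #6→H-α 21
  response time 140, fixed 41 → total 181.
Compare {H-α, H-β}: response time 113 + fixed 117 = 230.
Compare {H-β}: response time 226 + fixed 76 = 302.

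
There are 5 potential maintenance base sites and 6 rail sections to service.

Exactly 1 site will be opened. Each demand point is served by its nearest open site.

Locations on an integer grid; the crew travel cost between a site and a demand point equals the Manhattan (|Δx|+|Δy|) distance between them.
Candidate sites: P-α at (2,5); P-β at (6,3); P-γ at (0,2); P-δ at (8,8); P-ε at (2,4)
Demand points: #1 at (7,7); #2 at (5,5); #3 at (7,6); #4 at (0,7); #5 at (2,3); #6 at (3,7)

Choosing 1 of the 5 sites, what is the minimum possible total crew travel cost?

25

Open {P-α}.
  #1→P-α 7, #2→P-α 3, #3→P-α 6, #4→P-α 4, #5→P-α 2, #6→P-α 3  ⇒ total 25.
Compare {P-ε}: total 29.
Compare {P-β}: total 33.
No size-1 selection does better; minimum is 25.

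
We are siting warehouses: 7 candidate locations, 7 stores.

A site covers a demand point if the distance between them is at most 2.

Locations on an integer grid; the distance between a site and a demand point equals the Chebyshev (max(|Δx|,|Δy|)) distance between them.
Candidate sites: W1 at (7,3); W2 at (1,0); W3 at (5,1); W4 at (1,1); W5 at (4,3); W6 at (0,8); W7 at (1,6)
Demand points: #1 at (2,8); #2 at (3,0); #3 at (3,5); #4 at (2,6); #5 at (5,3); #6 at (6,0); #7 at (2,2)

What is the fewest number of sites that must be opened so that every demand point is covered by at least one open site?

Coverage sets (demand points within 2 of each site):
  W1: {#5}
  W2: {#2, #7}
  W3: {#2, #5, #6}
  W4: {#2, #7}
  W5: {#3, #5, #7}
  W6: {#1, #4}
  W7: {#1, #3, #4}
No 2 sites suffice: every size-2 union leaves at least one demand point uncovered.
But {W2, W3, W7} covers everything, so the minimum is 3.

3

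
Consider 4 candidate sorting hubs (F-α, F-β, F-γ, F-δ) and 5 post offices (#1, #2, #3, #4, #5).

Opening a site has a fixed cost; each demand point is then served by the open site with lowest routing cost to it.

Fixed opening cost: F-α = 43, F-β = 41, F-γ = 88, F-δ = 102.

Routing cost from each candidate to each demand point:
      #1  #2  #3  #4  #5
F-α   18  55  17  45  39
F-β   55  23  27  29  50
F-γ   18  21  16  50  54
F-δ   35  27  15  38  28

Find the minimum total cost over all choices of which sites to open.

Open {F-α, F-β}: assign each demand point to its cheapest open site.
  #1→F-α 18, #2→F-β 23, #3→F-α 17, #4→F-β 29, #5→F-α 39
  routing cost 126, fixed 84 → total 210.
Compare {F-α}: routing cost 174 + fixed 43 = 217.
Compare {F-β}: routing cost 184 + fixed 41 = 225.
Compare {F-δ}: routing cost 143 + fixed 102 = 245.
All other subsets cost ≥ 217. Minimum total cost: 210.

210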